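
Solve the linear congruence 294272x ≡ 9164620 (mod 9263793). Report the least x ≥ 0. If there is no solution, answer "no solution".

no solution

gcd(294272, 9263793):
9263793 = 31·294272 + 141361
294272 = 2·141361 + 11550
141361 = 12·11550 + 2761
11550 = 4·2761 + 506
2761 = 5·506 + 231
506 = 2·231 + 44
231 = 5·44 + 11
44 = 4·11 + 0
gcd = 11, but 11 ∤ 9164620, so the congruence has no solution.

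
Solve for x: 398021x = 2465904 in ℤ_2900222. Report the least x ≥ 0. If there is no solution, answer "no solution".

gcd(398021, 2900222):
2900222 = 7*398021 + 114075
398021 = 3*114075 + 55796
114075 = 2*55796 + 2483
55796 = 22*2483 + 1170
2483 = 2*1170 + 143
1170 = 8*143 + 26
143 = 5*26 + 13
26 = 2*13 + 0
gcd = 13, but 13 ∤ 2465904, so the congruence has no solution.

no solution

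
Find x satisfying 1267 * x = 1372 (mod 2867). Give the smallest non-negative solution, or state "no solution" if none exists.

First find gcd(1267, 2867):
2867 = 2×1267 + 333
1267 = 3×333 + 268
333 = 1×268 + 65
268 = 4×65 + 8
65 = 8×8 + 1
8 = 8×1 + 0
gcd = 1, so a unique solution mod 2867 exists.
Back-substitute for the Bézout coefficients:
1 = 65 − 8·8
1 = −8·268 + 33·65
1 = 33·333 − 41·268
1 = −41·1267 + 156·333
1 = 156·2867 − 353·1267
So 1267·(-353) ≡ 1 (mod 2867), giving 1267⁻¹ ≡ 2514.
x ≡ 1267⁻¹·1372 ≡ 2514·1372 ≡ 207 (mod 2867).

207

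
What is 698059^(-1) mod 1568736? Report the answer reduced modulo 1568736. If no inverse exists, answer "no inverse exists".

Apply the Euclidean algorithm to 1568736 and 698059:
1568736 = 2×698059 + 172618
698059 = 4×172618 + 7587
172618 = 22×7587 + 5704
7587 = 1×5704 + 1883
5704 = 3×1883 + 55
1883 = 34×55 + 13
55 = 4×13 + 3
13 = 4×3 + 1
3 = 3×1 + 0
gcd = 1, so the inverse exists. Back-substitute:
1 = 13 − 4·3
1 = −4·55 + 17·13
1 = 17·1883 − 582·55
1 = −582·5704 + 1763·1883
1 = 1763·7587 − 2345·5704
1 = −2345·172618 + 53353·7587
1 = 53353·698059 − 215757·172618
1 = −215757·1568736 + 484867·698059
So 698059·484867 ≡ 1 (mod 1568736).

484867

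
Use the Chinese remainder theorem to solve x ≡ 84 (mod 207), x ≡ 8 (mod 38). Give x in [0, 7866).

Write x = 84 + 207·k. Then 207·k ≡ 8 − 84 ≡ 0 (mod 38).
Need 207⁻¹ mod 38. Extended Euclid on (38, 17):
38 = 2*17 + 4
17 = 4*4 + 1
4 = 4*1 + 0
Back-substitute:
1 = 17 − 4·4
1 = −4·38 + 9·17
207⁻¹ ≡ 9 (mod 38), so k ≡ 9·0 ≡ 0 (mod 38).
x = 84 + 207·0 = 84.

84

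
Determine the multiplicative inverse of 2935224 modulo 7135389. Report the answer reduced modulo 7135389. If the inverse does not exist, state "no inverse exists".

Euclidean algorithm on 7135389, 2935224:
7135389 = 2*2935224 + 1264941
2935224 = 2*1264941 + 405342
1264941 = 3*405342 + 48915
405342 = 8*48915 + 14022
48915 = 3*14022 + 6849
14022 = 2*6849 + 324
6849 = 21*324 + 45
324 = 7*45 + 9
45 = 5*9 + 0
The gcd is 9, not 1, hence no inverse exists.

no inverse exists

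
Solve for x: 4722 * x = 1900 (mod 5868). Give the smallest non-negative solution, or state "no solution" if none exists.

gcd(4722, 5868):
5868 = 1*4722 + 1146
4722 = 4*1146 + 138
1146 = 8*138 + 42
138 = 3*42 + 12
42 = 3*12 + 6
12 = 2*6 + 0
gcd = 6, but 6 ∤ 1900, so the congruence has no solution.

no solution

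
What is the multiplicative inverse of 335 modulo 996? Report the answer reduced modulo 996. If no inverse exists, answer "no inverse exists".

443

Extended Euclidean algorithm:
996 = 2*335 + 326
335 = 1*326 + 9
326 = 36*9 + 2
9 = 4*2 + 1
2 = 2*1 + 0
Since gcd(335, 996) = 1, back-substitute to write 1 as a combination:
1 = 9 − 4·2
1 = −4·326 + 145·9
1 = 145·335 − 149·326
1 = −149·996 + 443·335
So 335·443 ≡ 1 (mod 996).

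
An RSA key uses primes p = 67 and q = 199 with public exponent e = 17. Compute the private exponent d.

φ(n) = (p−1)(q−1) = 66·198 = 13068.
Need d with 17·d ≡ 1 (mod 13068). Apply the extended Euclidean algorithm:
13068 = 768*17 + 12
17 = 1*12 + 5
12 = 2*5 + 2
5 = 2*2 + 1
2 = 2*1 + 0
Back-substitute:
1 = 5 − 2·2
1 = −2·12 + 5·5
1 = 5·17 − 7·12
1 = −7·13068 + 5381·17
So 17·5381 ≡ 1 (mod 13068), hence d = 5381.

5381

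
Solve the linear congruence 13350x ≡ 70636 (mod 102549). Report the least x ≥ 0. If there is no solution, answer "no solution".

gcd(13350, 102549):
102549 = 7*13350 + 9099
13350 = 1*9099 + 4251
9099 = 2*4251 + 597
4251 = 7*597 + 72
597 = 8*72 + 21
72 = 3*21 + 9
21 = 2*9 + 3
9 = 3*3 + 0
gcd = 3, but 3 ∤ 70636, so the congruence has no solution.

no solution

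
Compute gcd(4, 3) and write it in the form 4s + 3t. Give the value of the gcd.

1

Euclidean algorithm:
4 = 1×3 + 1
3 = 3×1 + 0
gcd(4, 3) = 1.
Working backward:
1 = 4 − 3
So 1 = (1)·4 + (-1)·3.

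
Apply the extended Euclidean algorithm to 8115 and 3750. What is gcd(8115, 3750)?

15

Repeated division:
8115 = 2*3750 + 615
3750 = 6*615 + 60
615 = 10*60 + 15
60 = 4*15 + 0
gcd(8115, 3750) = 15.
Express as a combination:
15 = 615 − 10·60
15 = −10·3750 + 61·615
15 = 61·8115 − 132·3750
So 15 = (61)·8115 + (-132)·3750.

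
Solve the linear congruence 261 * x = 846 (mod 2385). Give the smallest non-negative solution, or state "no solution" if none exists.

First find gcd(261, 2385):
2385 = 9*261 + 36
261 = 7*36 + 9
36 = 4*9 + 0
gcd = 9 and 9 | 846, so solutions exist. Divide through by 9: 29x ≡ 94 (mod 265).
Now find 29⁻¹ mod 265:
265 = 9*29 + 4
29 = 7*4 + 1
4 = 4*1 + 0
Back-substitute:
1 = 29 − 7·4
1 = −7·265 + 64·29
So 29⁻¹ ≡ 64 (mod 265).
Then x ≡ 64·94 ≡ 186 (mod 265); the smallest non-negative solution is x = 186.

186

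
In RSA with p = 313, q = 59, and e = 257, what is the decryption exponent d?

φ(n) = (p−1)(q−1) = 312·58 = 18096.
Need d with 257·d ≡ 1 (mod 18096). Apply the extended Euclidean algorithm:
18096 = 70×257 + 106
257 = 2×106 + 45
106 = 2×45 + 16
45 = 2×16 + 13
16 = 1×13 + 3
13 = 4×3 + 1
3 = 3×1 + 0
Back-substitute:
1 = 13 − 4·3
1 = −4·16 + 5·13
1 = 5·45 − 14·16
1 = −14·106 + 33·45
1 = 33·257 − 80·106
1 = −80·18096 + 5633·257
So 257·5633 ≡ 1 (mod 18096), hence d = 5633.

5633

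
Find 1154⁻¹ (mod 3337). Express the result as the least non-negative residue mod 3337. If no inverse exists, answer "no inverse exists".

1495

Run Euclid on (3337, 1154):
3337 = 2*1154 + 1029
1154 = 1*1029 + 125
1029 = 8*125 + 29
125 = 4*29 + 9
29 = 3*9 + 2
9 = 4*2 + 1
2 = 2*1 + 0
The gcd is 1. Working backward:
1 = 9 − 4·2
1 = −4·29 + 13·9
1 = 13·125 − 56·29
1 = −56·1029 + 461·125
1 = 461·1154 − 517·1029
1 = −517·3337 + 1495·1154
So 1154·1495 ≡ 1 (mod 3337).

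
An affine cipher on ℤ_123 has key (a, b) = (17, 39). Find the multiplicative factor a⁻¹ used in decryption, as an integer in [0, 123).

Apply the Euclidean algorithm to 123 and 17:
123 = 7×17 + 4
17 = 4×4 + 1
4 = 4×1 + 0
The gcd is 1. Working backward:
1 = 17 − 4·4
1 = −4·123 + 29·17
So 17·29 ≡ 1 (mod 123).

29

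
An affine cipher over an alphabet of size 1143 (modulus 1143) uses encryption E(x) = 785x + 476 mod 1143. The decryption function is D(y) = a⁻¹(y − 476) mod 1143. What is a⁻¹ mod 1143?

878

Run Euclid on (1143, 785):
1143 = 1·785 + 358
785 = 2·358 + 69
358 = 5·69 + 13
69 = 5·13 + 4
13 = 3·4 + 1
4 = 4·1 + 0
gcd = 1, so the inverse exists. Back-substitute:
1 = 13 − 3·4
1 = −3·69 + 16·13
1 = 16·358 − 83·69
1 = −83·785 + 182·358
1 = 182·1143 − 265·785
So 785·(-265) ≡ 1 (mod 1143), and -265 ≡ 878 (mod 1143).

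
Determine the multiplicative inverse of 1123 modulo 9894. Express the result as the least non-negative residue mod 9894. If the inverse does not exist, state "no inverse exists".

gcd(9894, 1123) by repeated division:
9894 = 8·1123 + 910
1123 = 1·910 + 213
910 = 4·213 + 58
213 = 3·58 + 39
58 = 1·39 + 19
39 = 2·19 + 1
19 = 19·1 + 0
gcd = 1, so the inverse exists. Back-substitute:
1 = 39 − 2·19
1 = −2·58 + 3·39
1 = 3·213 − 11·58
1 = −11·910 + 47·213
1 = 47·1123 − 58·910
1 = −58·9894 + 511·1123
So 1123·511 ≡ 1 (mod 9894).

511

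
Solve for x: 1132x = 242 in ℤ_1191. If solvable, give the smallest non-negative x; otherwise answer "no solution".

First find gcd(1132, 1191):
1191 = 1·1132 + 59
1132 = 19·59 + 11
59 = 5·11 + 4
11 = 2·4 + 3
4 = 1·3 + 1
3 = 3·1 + 0
gcd = 1, so a unique solution mod 1191 exists.
Back-substitute for the Bézout coefficients:
1 = 4 − 3
1 = −11 + 3·4
1 = 3·59 − 16·11
1 = −16·1132 + 307·59
1 = 307·1191 − 323·1132
So 1132·(-323) ≡ 1 (mod 1191), giving 1132⁻¹ ≡ 868.
x ≡ 1132⁻¹·242 ≡ 868·242 ≡ 440 (mod 1191).

440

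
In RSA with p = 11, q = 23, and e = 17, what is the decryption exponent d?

φ(n) = (p−1)(q−1) = 10·22 = 220.
Need d with 17·d ≡ 1 (mod 220). Apply the extended Euclidean algorithm:
220 = 12·17 + 16
17 = 1·16 + 1
16 = 16·1 + 0
Back-substitute:
1 = 17 − 16
1 = −220 + 13·17
So 17·13 ≡ 1 (mod 220), hence d = 13.

13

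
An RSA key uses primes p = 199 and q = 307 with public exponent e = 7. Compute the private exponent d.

φ(n) = (p−1)(q−1) = 198·306 = 60588.
Need d with 7·d ≡ 1 (mod 60588). Apply the extended Euclidean algorithm:
60588 = 8655*7 + 3
7 = 2*3 + 1
3 = 3*1 + 0
Back-substitute:
1 = 7 − 2·3
1 = −2·60588 + 17311·7
So 7·17311 ≡ 1 (mod 60588), hence d = 17311.

17311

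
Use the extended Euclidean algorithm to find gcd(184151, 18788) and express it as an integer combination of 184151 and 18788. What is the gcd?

Apply Euclid's algorithm to 184151 and 18788:
184151 = 9*18788 + 15059
18788 = 1*15059 + 3729
15059 = 4*3729 + 143
3729 = 26*143 + 11
143 = 13*11 + 0
gcd(184151, 18788) = 11.
Express as a combination:
11 = 3729 − 26·143
11 = −26·15059 + 105·3729
11 = 105·18788 − 131·15059
11 = −131·184151 + 1284·18788
So 11 = (-131)·184151 + (1284)·18788.

11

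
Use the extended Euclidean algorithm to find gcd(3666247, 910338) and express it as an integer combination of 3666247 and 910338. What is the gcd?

Repeated division:
3666247 = 4×910338 + 24895
910338 = 36×24895 + 14118
24895 = 1×14118 + 10777
14118 = 1×10777 + 3341
10777 = 3×3341 + 754
3341 = 4×754 + 325
754 = 2×325 + 104
325 = 3×104 + 13
104 = 8×13 + 0
gcd(3666247, 910338) = 13.
Express as a combination:
13 = 325 − 3·104
13 = −3·754 + 7·325
13 = 7·3341 − 31·754
13 = −31·10777 + 100·3341
13 = 100·14118 − 131·10777
13 = −131·24895 + 231·14118
13 = 231·910338 − 8447·24895
13 = −8447·3666247 + 34019·910338
So 13 = (-8447)·3666247 + (34019)·910338.

13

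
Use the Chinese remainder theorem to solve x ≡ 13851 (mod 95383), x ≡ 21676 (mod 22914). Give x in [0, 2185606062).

Write x = 13851 + 95383·k. Then 95383·k ≡ 21676 − 13851 ≡ 7825 (mod 22914).
Need 95383⁻¹ mod 22914. Extended Euclid on (22914, 3727):
22914 = 6*3727 + 552
3727 = 6*552 + 415
552 = 1*415 + 137
415 = 3*137 + 4
137 = 34*4 + 1
4 = 4*1 + 0
Back-substitute:
1 = 137 − 34·4
1 = −34·415 + 103·137
1 = 103·552 − 137·415
1 = −137·3727 + 925·552
1 = 925·22914 − 5687·3727
95383⁻¹ ≡ 17227 (mod 22914), so k ≡ 17227·7825 ≡ 21127 (mod 22914).
x = 13851 + 95383·21127 = 2015170492.

2015170492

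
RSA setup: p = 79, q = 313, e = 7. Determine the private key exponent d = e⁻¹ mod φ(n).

φ(n) = (p−1)(q−1) = 78·312 = 24336.
Need d with 7·d ≡ 1 (mod 24336). Apply the extended Euclidean algorithm:
24336 = 3476·7 + 4
7 = 1·4 + 3
4 = 1·3 + 1
3 = 3·1 + 0
Back-substitute:
1 = 4 − 3
1 = −7 + 2·4
1 = 2·24336 − 6953·7
So 7·(-6953) ≡ 1 (mod 24336), hence d ≡ -6953 ≡ 17383 (mod 24336).

17383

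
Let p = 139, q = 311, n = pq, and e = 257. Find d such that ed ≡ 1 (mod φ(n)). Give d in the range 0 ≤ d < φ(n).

16313

φ(n) = (p−1)(q−1) = 138·310 = 42780.
Need d with 257·d ≡ 1 (mod 42780). Apply the extended Euclidean algorithm:
42780 = 166×257 + 118
257 = 2×118 + 21
118 = 5×21 + 13
21 = 1×13 + 8
13 = 1×8 + 5
8 = 1×5 + 3
5 = 1×3 + 2
3 = 1×2 + 1
2 = 2×1 + 0
Back-substitute:
1 = 3 − 2
1 = −5 + 2·3
1 = 2·8 − 3·5
1 = −3·13 + 5·8
1 = 5·21 − 8·13
1 = −8·118 + 45·21
1 = 45·257 − 98·118
1 = −98·42780 + 16313·257
So 257·16313 ≡ 1 (mod 42780), hence d = 16313.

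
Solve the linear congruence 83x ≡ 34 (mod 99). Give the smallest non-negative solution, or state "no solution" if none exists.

First find gcd(83, 99):
99 = 1×83 + 16
83 = 5×16 + 3
16 = 5×3 + 1
3 = 3×1 + 0
gcd = 1, so a unique solution mod 99 exists.
Back-substitute for the Bézout coefficients:
1 = 16 − 5·3
1 = −5·83 + 26·16
1 = 26·99 − 31·83
So 83·(-31) ≡ 1 (mod 99), giving 83⁻¹ ≡ 68.
x ≡ 83⁻¹·34 ≡ 68·34 ≡ 35 (mod 99).

35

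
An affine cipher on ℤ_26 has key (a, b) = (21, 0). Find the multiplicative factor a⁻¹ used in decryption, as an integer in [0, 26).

Apply the Euclidean algorithm to 26 and 21:
26 = 1*21 + 5
21 = 4*5 + 1
5 = 5*1 + 0
Since gcd(21, 26) = 1, back-substitute to write 1 as a combination:
1 = 21 − 4·5
1 = −4·26 + 5·21
So 21·5 ≡ 1 (mod 26).

5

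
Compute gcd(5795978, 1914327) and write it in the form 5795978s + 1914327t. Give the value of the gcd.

Apply Euclid's algorithm to 5795978 and 1914327:
5795978 = 3*1914327 + 52997
1914327 = 36*52997 + 6435
52997 = 8*6435 + 1517
6435 = 4*1517 + 367
1517 = 4*367 + 49
367 = 7*49 + 24
49 = 2*24 + 1
24 = 24*1 + 0
gcd(5795978, 1914327) = 1.
Express as a combination:
1 = 49 − 2·24
1 = −2·367 + 15·49
1 = 15·1517 − 62·367
1 = −62·6435 + 263·1517
1 = 263·52997 − 2166·6435
1 = −2166·1914327 + 78239·52997
1 = 78239·5795978 − 236883·1914327
So 1 = (78239)·5795978 + (-236883)·1914327.

1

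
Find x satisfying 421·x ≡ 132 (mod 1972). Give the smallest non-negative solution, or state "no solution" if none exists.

First find gcd(421, 1972):
1972 = 4·421 + 288
421 = 1·288 + 133
288 = 2·133 + 22
133 = 6·22 + 1
22 = 22·1 + 0
gcd = 1, so a unique solution mod 1972 exists.
Back-substitute for the Bézout coefficients:
1 = 133 − 6·22
1 = −6·288 + 13·133
1 = 13·421 − 19·288
1 = −19·1972 + 89·421
So 421·(89) ≡ 1 (mod 1972), giving 421⁻¹ ≡ 89.
x ≡ 421⁻¹·132 ≡ 89·132 ≡ 1888 (mod 1972).

1888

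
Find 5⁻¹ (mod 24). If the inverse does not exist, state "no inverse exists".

5

gcd(24, 5) by repeated division:
24 = 4*5 + 4
5 = 1*4 + 1
4 = 4*1 + 0
The gcd is 1. Working backward:
1 = 5 − 4
1 = −24 + 5·5
So 5·5 ≡ 1 (mod 24).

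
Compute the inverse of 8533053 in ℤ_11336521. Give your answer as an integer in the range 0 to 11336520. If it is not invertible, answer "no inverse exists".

598026

Apply the Euclidean algorithm to 11336521 and 8533053:
11336521 = 1·8533053 + 2803468
8533053 = 3·2803468 + 122649
2803468 = 22·122649 + 105190
122649 = 1·105190 + 17459
105190 = 6·17459 + 436
17459 = 40·436 + 19
436 = 22·19 + 18
19 = 1·18 + 1
18 = 18·1 + 0
gcd = 1, so the inverse exists. Back-substitute:
1 = 19 − 18
1 = −436 + 23·19
1 = 23·17459 − 921·436
1 = −921·105190 + 5549·17459
1 = 5549·122649 − 6470·105190
1 = −6470·2803468 + 147889·122649
1 = 147889·8533053 − 450137·2803468
1 = −450137·11336521 + 598026·8533053
So 8533053·598026 ≡ 1 (mod 11336521).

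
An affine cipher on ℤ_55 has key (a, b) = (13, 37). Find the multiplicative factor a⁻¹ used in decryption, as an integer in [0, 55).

Extended Euclidean algorithm:
55 = 4×13 + 3
13 = 4×3 + 1
3 = 3×1 + 0
The gcd is 1. Working backward:
1 = 13 − 4·3
1 = −4·55 + 17·13
So 13·17 ≡ 1 (mod 55).

17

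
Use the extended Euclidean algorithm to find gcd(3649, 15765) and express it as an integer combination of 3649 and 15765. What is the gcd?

Euclidean algorithm:
15765 = 4×3649 + 1169
3649 = 3×1169 + 142
1169 = 8×142 + 33
142 = 4×33 + 10
33 = 3×10 + 3
10 = 3×3 + 1
3 = 3×1 + 0
gcd(3649, 15765) = 1.
Back-substituting:
1 = 10 − 3·3
1 = −3·33 + 10·10
1 = 10·142 − 43·33
1 = −43·1169 + 354·142
1 = 354·3649 − 1105·1169
1 = −1105·15765 + 4774·3649
So 1 = (-1105)·15765 + (4774)·3649.

1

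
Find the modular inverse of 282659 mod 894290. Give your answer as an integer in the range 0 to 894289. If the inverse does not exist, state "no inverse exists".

Run Euclid on (894290, 282659):
894290 = 3*282659 + 46313
282659 = 6*46313 + 4781
46313 = 9*4781 + 3284
4781 = 1*3284 + 1497
3284 = 2*1497 + 290
1497 = 5*290 + 47
290 = 6*47 + 8
47 = 5*8 + 7
8 = 1*7 + 1
7 = 7*1 + 0
The gcd is 1. Working backward:
1 = 8 − 7
1 = −47 + 6·8
1 = 6·290 − 37·47
1 = −37·1497 + 191·290
1 = 191·3284 − 419·1497
1 = −419·4781 + 610·3284
1 = 610·46313 − 5909·4781
1 = −5909·282659 + 36064·46313
1 = 36064·894290 − 114101·282659
So 282659·(-114101) ≡ 1 (mod 894290), and -114101 ≡ 780189 (mod 894290).

780189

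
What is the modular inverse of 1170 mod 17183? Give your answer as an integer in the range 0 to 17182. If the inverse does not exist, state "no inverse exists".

5478

gcd(17183, 1170) by repeated division:
17183 = 14·1170 + 803
1170 = 1·803 + 367
803 = 2·367 + 69
367 = 5·69 + 22
69 = 3·22 + 3
22 = 7·3 + 1
3 = 3·1 + 0
Since gcd(1170, 17183) = 1, back-substitute to write 1 as a combination:
1 = 22 − 7·3
1 = −7·69 + 22·22
1 = 22·367 − 117·69
1 = −117·803 + 256·367
1 = 256·1170 − 373·803
1 = −373·17183 + 5478·1170
So 1170·5478 ≡ 1 (mod 17183).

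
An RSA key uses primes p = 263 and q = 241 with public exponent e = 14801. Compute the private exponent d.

44081

φ(n) = (p−1)(q−1) = 262·240 = 62880.
Need d with 14801·d ≡ 1 (mod 62880). Apply the extended Euclidean algorithm:
62880 = 4·14801 + 3676
14801 = 4·3676 + 97
3676 = 37·97 + 87
97 = 1·87 + 10
87 = 8·10 + 7
10 = 1·7 + 3
7 = 2·3 + 1
3 = 3·1 + 0
Back-substitute:
1 = 7 − 2·3
1 = −2·10 + 3·7
1 = 3·87 − 26·10
1 = −26·97 + 29·87
1 = 29·3676 − 1099·97
1 = −1099·14801 + 4425·3676
1 = 4425·62880 − 18799·14801
So 14801·(-18799) ≡ 1 (mod 62880), hence d ≡ -18799 ≡ 44081 (mod 62880).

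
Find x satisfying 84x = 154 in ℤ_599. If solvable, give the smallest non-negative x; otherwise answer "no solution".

First find gcd(84, 599):
599 = 7*84 + 11
84 = 7*11 + 7
11 = 1*7 + 4
7 = 1*4 + 3
4 = 1*3 + 1
3 = 3*1 + 0
gcd = 1, so a unique solution mod 599 exists.
Back-substitute for the Bézout coefficients:
1 = 4 − 3
1 = −7 + 2·4
1 = 2·11 − 3·7
1 = −3·84 + 23·11
1 = 23·599 − 164·84
So 84·(-164) ≡ 1 (mod 599), giving 84⁻¹ ≡ 435.
x ≡ 84⁻¹·154 ≡ 435·154 ≡ 501 (mod 599).

501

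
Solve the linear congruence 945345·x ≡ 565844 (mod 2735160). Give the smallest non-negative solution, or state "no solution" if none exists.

no solution

gcd(945345, 2735160):
2735160 = 2·945345 + 844470
945345 = 1·844470 + 100875
844470 = 8·100875 + 37470
100875 = 2·37470 + 25935
37470 = 1·25935 + 11535
25935 = 2·11535 + 2865
11535 = 4·2865 + 75
2865 = 38·75 + 15
75 = 5·15 + 0
gcd = 15, but 15 ∤ 565844, so the congruence has no solution.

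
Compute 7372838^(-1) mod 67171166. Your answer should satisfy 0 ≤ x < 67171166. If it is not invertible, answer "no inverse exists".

no inverse exists

Euclidean algorithm on 67171166, 7372838:
67171166 = 9·7372838 + 815624
7372838 = 9·815624 + 32222
815624 = 25·32222 + 10074
32222 = 3·10074 + 2000
10074 = 5·2000 + 74
2000 = 27·74 + 2
74 = 37·2 + 0
The gcd is 2, not 1, hence no inverse exists.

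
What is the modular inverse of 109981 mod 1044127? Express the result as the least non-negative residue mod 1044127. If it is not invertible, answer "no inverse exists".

243504

gcd(1044127, 109981) by repeated division:
1044127 = 9*109981 + 54298
109981 = 2*54298 + 1385
54298 = 39*1385 + 283
1385 = 4*283 + 253
283 = 1*253 + 30
253 = 8*30 + 13
30 = 2*13 + 4
13 = 3*4 + 1
4 = 4*1 + 0
gcd = 1, so the inverse exists. Back-substitute:
1 = 13 − 3·4
1 = −3·30 + 7·13
1 = 7·253 − 59·30
1 = −59·283 + 66·253
1 = 66·1385 − 323·283
1 = −323·54298 + 12663·1385
1 = 12663·109981 − 25649·54298
1 = −25649·1044127 + 243504·109981
So 109981·243504 ≡ 1 (mod 1044127).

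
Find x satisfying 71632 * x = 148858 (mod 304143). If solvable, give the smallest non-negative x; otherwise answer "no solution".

62884

First find gcd(71632, 304143):
304143 = 4×71632 + 17615
71632 = 4×17615 + 1172
17615 = 15×1172 + 35
1172 = 33×35 + 17
35 = 2×17 + 1
17 = 17×1 + 0
gcd = 1, so a unique solution mod 304143 exists.
Back-substitute for the Bézout coefficients:
1 = 35 − 2·17
1 = −2·1172 + 67·35
1 = 67·17615 − 1007·1172
1 = −1007·71632 + 4095·17615
1 = 4095·304143 − 17387·71632
So 71632·(-17387) ≡ 1 (mod 304143), giving 71632⁻¹ ≡ 286756.
x ≡ 71632⁻¹·148858 ≡ 286756·148858 ≡ 62884 (mod 304143).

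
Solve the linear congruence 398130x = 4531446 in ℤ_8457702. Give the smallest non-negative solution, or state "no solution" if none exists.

First find gcd(398130, 8457702):
8457702 = 21×398130 + 96972
398130 = 4×96972 + 10242
96972 = 9×10242 + 4794
10242 = 2×4794 + 654
4794 = 7×654 + 216
654 = 3×216 + 6
216 = 36×6 + 0
gcd = 6 and 6 | 4531446, so solutions exist. Divide through by 6: 66355x ≡ 755241 (mod 1409617).
Now find 66355⁻¹ mod 1409617:
1409617 = 21×66355 + 16162
66355 = 4×16162 + 1707
16162 = 9×1707 + 799
1707 = 2×799 + 109
799 = 7×109 + 36
109 = 3×36 + 1
36 = 36×1 + 0
Back-substitute:
1 = 109 − 3·36
1 = −3·799 + 22·109
1 = 22·1707 − 47·799
1 = −47·16162 + 445·1707
1 = 445·66355 − 1827·16162
1 = −1827·1409617 + 38812·66355
So 66355⁻¹ ≡ 38812 (mod 1409617).
Then x ≡ 38812·755241 ≡ 837794 (mod 1409617); the smallest non-negative solution is x = 837794.

837794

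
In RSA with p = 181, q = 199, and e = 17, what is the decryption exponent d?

4193

φ(n) = (p−1)(q−1) = 180·198 = 35640.
Need d with 17·d ≡ 1 (mod 35640). Apply the extended Euclidean algorithm:
35640 = 2096×17 + 8
17 = 2×8 + 1
8 = 8×1 + 0
Back-substitute:
1 = 17 − 2·8
1 = −2·35640 + 4193·17
So 17·4193 ≡ 1 (mod 35640), hence d = 4193.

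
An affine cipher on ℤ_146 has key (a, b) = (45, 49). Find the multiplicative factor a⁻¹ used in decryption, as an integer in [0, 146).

13

gcd(146, 45) by repeated division:
146 = 3×45 + 11
45 = 4×11 + 1
11 = 11×1 + 0
Since gcd(45, 146) = 1, back-substitute to write 1 as a combination:
1 = 45 − 4·11
1 = −4·146 + 13·45
So 45·13 ≡ 1 (mod 146).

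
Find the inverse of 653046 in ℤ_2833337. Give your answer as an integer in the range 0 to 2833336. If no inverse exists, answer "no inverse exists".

Extended Euclidean algorithm:
2833337 = 4·653046 + 221153
653046 = 2·221153 + 210740
221153 = 1·210740 + 10413
210740 = 20·10413 + 2480
10413 = 4·2480 + 493
2480 = 5·493 + 15
493 = 32·15 + 13
15 = 1·13 + 2
13 = 6·2 + 1
2 = 2·1 + 0
Since gcd(653046, 2833337) = 1, back-substitute to write 1 as a combination:
1 = 13 − 6·2
1 = −6·15 + 7·13
1 = 7·493 − 230·15
1 = −230·2480 + 1157·493
1 = 1157·10413 − 4858·2480
1 = −4858·210740 + 98317·10413
1 = 98317·221153 − 103175·210740
1 = −103175·653046 + 304667·221153
1 = 304667·2833337 − 1321843·653046
Hence 653046⁻¹ ≡ -1321843 ≡ 1511494 (mod 2833337).

1511494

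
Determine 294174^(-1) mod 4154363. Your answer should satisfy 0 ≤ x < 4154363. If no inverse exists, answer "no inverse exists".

gcd(4154363, 294174) by repeated division:
4154363 = 14×294174 + 35927
294174 = 8×35927 + 6758
35927 = 5×6758 + 2137
6758 = 3×2137 + 347
2137 = 6×347 + 55
347 = 6×55 + 17
55 = 3×17 + 4
17 = 4×4 + 1
4 = 4×1 + 0
Since gcd(294174, 4154363) = 1, back-substitute to write 1 as a combination:
1 = 17 − 4·4
1 = −4·55 + 13·17
1 = 13·347 − 82·55
1 = −82·2137 + 505·347
1 = 505·6758 − 1597·2137
1 = −1597·35927 + 8490·6758
1 = 8490·294174 − 69517·35927
1 = −69517·4154363 + 981728·294174
So 294174·981728 ≡ 1 (mod 4154363).

981728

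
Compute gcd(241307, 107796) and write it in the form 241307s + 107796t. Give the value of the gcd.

1

Repeated division:
241307 = 2*107796 + 25715
107796 = 4*25715 + 4936
25715 = 5*4936 + 1035
4936 = 4*1035 + 796
1035 = 1*796 + 239
796 = 3*239 + 79
239 = 3*79 + 2
79 = 39*2 + 1
2 = 2*1 + 0
gcd(241307, 107796) = 1.
Working backward:
1 = 79 − 39·2
1 = −39·239 + 118·79
1 = 118·796 − 393·239
1 = −393·1035 + 511·796
1 = 511·4936 − 2437·1035
1 = −2437·25715 + 12696·4936
1 = 12696·107796 − 53221·25715
1 = −53221·241307 + 119138·107796
So 1 = (-53221)·241307 + (119138)·107796.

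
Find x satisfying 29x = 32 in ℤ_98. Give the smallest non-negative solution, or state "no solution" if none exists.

First find gcd(29, 98):
98 = 3×29 + 11
29 = 2×11 + 7
11 = 1×7 + 4
7 = 1×4 + 3
4 = 1×3 + 1
3 = 3×1 + 0
gcd = 1, so a unique solution mod 98 exists.
Back-substitute for the Bézout coefficients:
1 = 4 − 3
1 = −7 + 2·4
1 = 2·11 − 3·7
1 = −3·29 + 8·11
1 = 8·98 − 27·29
So 29·(-27) ≡ 1 (mod 98), giving 29⁻¹ ≡ 71.
x ≡ 29⁻¹·32 ≡ 71·32 ≡ 18 (mod 98).

18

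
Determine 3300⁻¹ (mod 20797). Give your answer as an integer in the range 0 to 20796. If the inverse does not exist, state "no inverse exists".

8615

gcd(20797, 3300) by repeated division:
20797 = 6*3300 + 997
3300 = 3*997 + 309
997 = 3*309 + 70
309 = 4*70 + 29
70 = 2*29 + 12
29 = 2*12 + 5
12 = 2*5 + 2
5 = 2*2 + 1
2 = 2*1 + 0
Since gcd(3300, 20797) = 1, back-substitute to write 1 as a combination:
1 = 5 − 2·2
1 = −2·12 + 5·5
1 = 5·29 − 12·12
1 = −12·70 + 29·29
1 = 29·309 − 128·70
1 = −128·997 + 413·309
1 = 413·3300 − 1367·997
1 = −1367·20797 + 8615·3300
So 3300·8615 ≡ 1 (mod 20797).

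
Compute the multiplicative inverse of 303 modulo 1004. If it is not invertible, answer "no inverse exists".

gcd(1004, 303) by repeated division:
1004 = 3·303 + 95
303 = 3·95 + 18
95 = 5·18 + 5
18 = 3·5 + 3
5 = 1·3 + 2
3 = 1·2 + 1
2 = 2·1 + 0
gcd = 1, so the inverse exists. Back-substitute:
1 = 3 − 2
1 = −5 + 2·3
1 = 2·18 − 7·5
1 = −7·95 + 37·18
1 = 37·303 − 118·95
1 = −118·1004 + 391·303
So 303·391 ≡ 1 (mod 1004).

391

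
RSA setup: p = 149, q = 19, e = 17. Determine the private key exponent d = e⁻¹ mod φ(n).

1097

φ(n) = (p−1)(q−1) = 148·18 = 2664.
Need d with 17·d ≡ 1 (mod 2664). Apply the extended Euclidean algorithm:
2664 = 156×17 + 12
17 = 1×12 + 5
12 = 2×5 + 2
5 = 2×2 + 1
2 = 2×1 + 0
Back-substitute:
1 = 5 − 2·2
1 = −2·12 + 5·5
1 = 5·17 − 7·12
1 = −7·2664 + 1097·17
So 17·1097 ≡ 1 (mod 2664), hence d = 1097.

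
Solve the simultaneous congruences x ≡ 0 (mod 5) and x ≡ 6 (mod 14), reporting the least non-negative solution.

Write x = 0 + 5·k. Then 5·k ≡ 6 − 0 ≡ 6 (mod 14).
Need 5⁻¹ mod 14. Extended Euclid on (14, 5):
14 = 2*5 + 4
5 = 1*4 + 1
4 = 4*1 + 0
Back-substitute:
1 = 5 − 4
1 = −14 + 3·5
5⁻¹ ≡ 3 (mod 14), so k ≡ 3·6 ≡ 4 (mod 14).
x = 0 + 5·4 = 20.

20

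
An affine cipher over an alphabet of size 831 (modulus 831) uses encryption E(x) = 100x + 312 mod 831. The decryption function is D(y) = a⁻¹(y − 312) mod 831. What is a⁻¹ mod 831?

241

Run Euclid on (831, 100):
831 = 8×100 + 31
100 = 3×31 + 7
31 = 4×7 + 3
7 = 2×3 + 1
3 = 3×1 + 0
Since gcd(100, 831) = 1, back-substitute to write 1 as a combination:
1 = 7 − 2·3
1 = −2·31 + 9·7
1 = 9·100 − 29·31
1 = −29·831 + 241·100
So 100·241 ≡ 1 (mod 831).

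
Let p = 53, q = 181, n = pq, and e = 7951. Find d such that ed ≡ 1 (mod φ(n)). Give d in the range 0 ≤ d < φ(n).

φ(n) = (p−1)(q−1) = 52·180 = 9360.
Need d with 7951·d ≡ 1 (mod 9360). Apply the extended Euclidean algorithm:
9360 = 1*7951 + 1409
7951 = 5*1409 + 906
1409 = 1*906 + 503
906 = 1*503 + 403
503 = 1*403 + 100
403 = 4*100 + 3
100 = 33*3 + 1
3 = 3*1 + 0
Back-substitute:
1 = 100 − 33·3
1 = −33·403 + 133·100
1 = 133·503 − 166·403
1 = −166·906 + 299·503
1 = 299·1409 − 465·906
1 = −465·7951 + 2624·1409
1 = 2624·9360 − 3089·7951
So 7951·(-3089) ≡ 1 (mod 9360), hence d ≡ -3089 ≡ 6271 (mod 9360).

6271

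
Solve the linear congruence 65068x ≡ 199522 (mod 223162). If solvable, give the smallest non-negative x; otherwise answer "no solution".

First find gcd(65068, 223162):
223162 = 3·65068 + 27958
65068 = 2·27958 + 9152
27958 = 3·9152 + 502
9152 = 18·502 + 116
502 = 4·116 + 38
116 = 3·38 + 2
38 = 19·2 + 0
gcd = 2 and 2 | 199522, so solutions exist. Divide through by 2: 32534x ≡ 99761 (mod 111581).
Now find 32534⁻¹ mod 111581:
111581 = 3*32534 + 13979
32534 = 2*13979 + 4576
13979 = 3*4576 + 251
4576 = 18*251 + 58
251 = 4*58 + 19
58 = 3*19 + 1
19 = 19*1 + 0
Back-substitute:
1 = 58 − 3·19
1 = −3·251 + 13·58
1 = 13·4576 − 237·251
1 = −237·13979 + 724·4576
1 = 724·32534 − 1685·13979
1 = −1685·111581 + 5779·32534
So 32534⁻¹ ≡ 5779 (mod 111581).
Then x ≡ 5779·99761 ≡ 91373 (mod 111581); the smallest non-negative solution is x = 91373.

91373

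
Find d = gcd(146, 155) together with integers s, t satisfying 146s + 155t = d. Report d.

Repeated division:
155 = 1*146 + 9
146 = 16*9 + 2
9 = 4*2 + 1
2 = 2*1 + 0
gcd(146, 155) = 1.
Working backward:
1 = 9 − 4·2
1 = −4·146 + 65·9
1 = 65·155 − 69·146
So 1 = (65)·155 + (-69)·146.

1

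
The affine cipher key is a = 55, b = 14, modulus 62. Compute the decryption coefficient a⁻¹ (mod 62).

53

Apply the Euclidean algorithm to 62 and 55:
62 = 1·55 + 7
55 = 7·7 + 6
7 = 1·6 + 1
6 = 6·1 + 0
gcd = 1, so the inverse exists. Back-substitute:
1 = 7 − 6
1 = −55 + 8·7
1 = 8·62 − 9·55
Thus 55·(-9) ≡ 1 (mod 62); reducing, -9 mod 62 = 53.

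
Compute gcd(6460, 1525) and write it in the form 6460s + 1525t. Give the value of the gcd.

5

Euclidean algorithm:
6460 = 4·1525 + 360
1525 = 4·360 + 85
360 = 4·85 + 20
85 = 4·20 + 5
20 = 4·5 + 0
gcd(6460, 1525) = 5.
Express as a combination:
5 = 85 − 4·20
5 = −4·360 + 17·85
5 = 17·1525 − 72·360
5 = −72·6460 + 305·1525
So 5 = (-72)·6460 + (305)·1525.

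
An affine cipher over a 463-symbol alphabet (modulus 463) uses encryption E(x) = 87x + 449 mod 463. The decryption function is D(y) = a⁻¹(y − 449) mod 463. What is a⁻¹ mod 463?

Extended Euclidean algorithm:
463 = 5×87 + 28
87 = 3×28 + 3
28 = 9×3 + 1
3 = 3×1 + 0
Since gcd(87, 463) = 1, back-substitute to write 1 as a combination:
1 = 28 − 9·3
1 = −9·87 + 28·28
1 = 28·463 − 149·87
So 87·(-149) ≡ 1 (mod 463), and -149 ≡ 314 (mod 463).

314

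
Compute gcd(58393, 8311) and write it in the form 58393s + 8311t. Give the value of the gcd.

1

Repeated division:
58393 = 7×8311 + 216
8311 = 38×216 + 103
216 = 2×103 + 10
103 = 10×10 + 3
10 = 3×3 + 1
3 = 3×1 + 0
gcd(58393, 8311) = 1.
Back-substituting:
1 = 10 − 3·3
1 = −3·103 + 31·10
1 = 31·216 − 65·103
1 = −65·8311 + 2501·216
1 = 2501·58393 − 17572·8311
So 1 = (2501)·58393 + (-17572)·8311.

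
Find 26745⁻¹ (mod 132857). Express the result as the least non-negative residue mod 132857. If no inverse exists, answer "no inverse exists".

Extended Euclidean algorithm:
132857 = 4*26745 + 25877
26745 = 1*25877 + 868
25877 = 29*868 + 705
868 = 1*705 + 163
705 = 4*163 + 53
163 = 3*53 + 4
53 = 13*4 + 1
4 = 4*1 + 0
Since gcd(26745, 132857) = 1, back-substitute to write 1 as a combination:
1 = 53 − 13·4
1 = −13·163 + 40·53
1 = 40·705 − 173·163
1 = −173·868 + 213·705
1 = 213·25877 − 6350·868
1 = −6350·26745 + 6563·25877
1 = 6563·132857 − 32602·26745
Hence 26745⁻¹ ≡ -32602 ≡ 100255 (mod 132857).

100255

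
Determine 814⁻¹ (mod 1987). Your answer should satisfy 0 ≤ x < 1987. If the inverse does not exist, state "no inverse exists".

gcd(1987, 814) by repeated division:
1987 = 2×814 + 359
814 = 2×359 + 96
359 = 3×96 + 71
96 = 1×71 + 25
71 = 2×25 + 21
25 = 1×21 + 4
21 = 5×4 + 1
4 = 4×1 + 0
The gcd is 1. Working backward:
1 = 21 − 5·4
1 = −5·25 + 6·21
1 = 6·71 − 17·25
1 = −17·96 + 23·71
1 = 23·359 − 86·96
1 = −86·814 + 195·359
1 = 195·1987 − 476·814
Hence 814⁻¹ ≡ -476 ≡ 1511 (mod 1987).

1511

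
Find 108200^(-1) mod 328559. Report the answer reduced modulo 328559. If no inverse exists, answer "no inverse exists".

Apply the Euclidean algorithm to 328559 and 108200:
328559 = 3×108200 + 3959
108200 = 27×3959 + 1307
3959 = 3×1307 + 38
1307 = 34×38 + 15
38 = 2×15 + 8
15 = 1×8 + 7
8 = 1×7 + 1
7 = 7×1 + 0
The gcd is 1. Working backward:
1 = 8 − 7
1 = −15 + 2·8
1 = 2·38 − 5·15
1 = −5·1307 + 172·38
1 = 172·3959 − 521·1307
1 = −521·108200 + 14239·3959
1 = 14239·328559 − 43238·108200
Hence 108200⁻¹ ≡ -43238 ≡ 285321 (mod 328559).

285321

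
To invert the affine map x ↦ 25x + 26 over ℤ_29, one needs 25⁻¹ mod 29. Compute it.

gcd(29, 25) by repeated division:
29 = 1·25 + 4
25 = 6·4 + 1
4 = 4·1 + 0
The gcd is 1. Working backward:
1 = 25 − 6·4
1 = −6·29 + 7·25
So 25·7 ≡ 1 (mod 29).

7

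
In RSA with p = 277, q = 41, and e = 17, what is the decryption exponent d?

φ(n) = (p−1)(q−1) = 276·40 = 11040.
Need d with 17·d ≡ 1 (mod 11040). Apply the extended Euclidean algorithm:
11040 = 649*17 + 7
17 = 2*7 + 3
7 = 2*3 + 1
3 = 3*1 + 0
Back-substitute:
1 = 7 − 2·3
1 = −2·17 + 5·7
1 = 5·11040 − 3247·17
So 17·(-3247) ≡ 1 (mod 11040), hence d ≡ -3247 ≡ 7793 (mod 11040).

7793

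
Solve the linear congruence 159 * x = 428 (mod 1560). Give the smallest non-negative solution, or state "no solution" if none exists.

no solution

gcd(159, 1560):
1560 = 9·159 + 129
159 = 1·129 + 30
129 = 4·30 + 9
30 = 3·9 + 3
9 = 3·3 + 0
gcd = 3, but 3 ∤ 428, so the congruence has no solution.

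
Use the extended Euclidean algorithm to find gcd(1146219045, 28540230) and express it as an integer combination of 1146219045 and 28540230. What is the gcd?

Apply Euclid's algorithm to 1146219045 and 28540230:
1146219045 = 40·28540230 + 4609845
28540230 = 6·4609845 + 881160
4609845 = 5·881160 + 204045
881160 = 4·204045 + 64980
204045 = 3·64980 + 9105
64980 = 7·9105 + 1245
9105 = 7·1245 + 390
1245 = 3·390 + 75
390 = 5·75 + 15
75 = 5·15 + 0
gcd(1146219045, 28540230) = 15.
Express as a combination:
15 = 390 − 5·75
15 = −5·1245 + 16·390
15 = 16·9105 − 117·1245
15 = −117·64980 + 835·9105
15 = 835·204045 − 2622·64980
15 = −2622·881160 + 11323·204045
15 = 11323·4609845 − 59237·881160
15 = −59237·28540230 + 366745·4609845
15 = 366745·1146219045 − 14729037·28540230
So 15 = (366745)·1146219045 + (-14729037)·28540230.

15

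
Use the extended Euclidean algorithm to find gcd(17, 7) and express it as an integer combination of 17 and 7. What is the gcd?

1

Repeated division:
17 = 2*7 + 3
7 = 2*3 + 1
3 = 3*1 + 0
gcd(17, 7) = 1.
Express as a combination:
1 = 7 − 2·3
1 = −2·17 + 5·7
So 1 = (-2)·17 + (5)·7.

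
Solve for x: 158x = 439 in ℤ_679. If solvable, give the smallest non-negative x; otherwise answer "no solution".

First find gcd(158, 679):
679 = 4·158 + 47
158 = 3·47 + 17
47 = 2·17 + 13
17 = 1·13 + 4
13 = 3·4 + 1
4 = 4·1 + 0
gcd = 1, so a unique solution mod 679 exists.
Back-substitute for the Bézout coefficients:
1 = 13 − 3·4
1 = −3·17 + 4·13
1 = 4·47 − 11·17
1 = −11·158 + 37·47
1 = 37·679 − 159·158
So 158·(-159) ≡ 1 (mod 679), giving 158⁻¹ ≡ 520.
x ≡ 158⁻¹·439 ≡ 520·439 ≡ 136 (mod 679).

136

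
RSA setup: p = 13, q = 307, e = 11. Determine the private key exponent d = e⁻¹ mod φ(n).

2003

φ(n) = (p−1)(q−1) = 12·306 = 3672.
Need d with 11·d ≡ 1 (mod 3672). Apply the extended Euclidean algorithm:
3672 = 333·11 + 9
11 = 1·9 + 2
9 = 4·2 + 1
2 = 2·1 + 0
Back-substitute:
1 = 9 − 4·2
1 = −4·11 + 5·9
1 = 5·3672 − 1669·11
So 11·(-1669) ≡ 1 (mod 3672), hence d ≡ -1669 ≡ 2003 (mod 3672).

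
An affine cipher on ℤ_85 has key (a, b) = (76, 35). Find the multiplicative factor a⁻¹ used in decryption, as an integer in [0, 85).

Extended Euclidean algorithm:
85 = 1×76 + 9
76 = 8×9 + 4
9 = 2×4 + 1
4 = 4×1 + 0
The gcd is 1. Working backward:
1 = 9 − 2·4
1 = −2·76 + 17·9
1 = 17·85 − 19·76
Thus 76·(-19) ≡ 1 (mod 85); reducing, -19 mod 85 = 66.

66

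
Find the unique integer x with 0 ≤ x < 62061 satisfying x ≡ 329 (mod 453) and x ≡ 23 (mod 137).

Write x = 329 + 453·k. Then 453·k ≡ 23 − 329 ≡ 105 (mod 137).
Need 453⁻¹ mod 137. Extended Euclid on (137, 42):
137 = 3×42 + 11
42 = 3×11 + 9
11 = 1×9 + 2
9 = 4×2 + 1
2 = 2×1 + 0
Back-substitute:
1 = 9 − 4·2
1 = −4·11 + 5·9
1 = 5·42 − 19·11
1 = −19·137 + 62·42
453⁻¹ ≡ 62 (mod 137), so k ≡ 62·105 ≡ 71 (mod 137).
x = 329 + 453·71 = 32492.

32492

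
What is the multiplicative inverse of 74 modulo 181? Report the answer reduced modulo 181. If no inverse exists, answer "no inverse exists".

Run Euclid on (181, 74):
181 = 2·74 + 33
74 = 2·33 + 8
33 = 4·8 + 1
8 = 8·1 + 0
The gcd is 1. Working backward:
1 = 33 − 4·8
1 = −4·74 + 9·33
1 = 9·181 − 22·74
Thus 74·(-22) ≡ 1 (mod 181); reducing, -22 mod 181 = 159.

159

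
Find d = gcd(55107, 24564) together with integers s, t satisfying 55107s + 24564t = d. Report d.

3

Repeated division:
55107 = 2·24564 + 5979
24564 = 4·5979 + 648
5979 = 9·648 + 147
648 = 4·147 + 60
147 = 2·60 + 27
60 = 2·27 + 6
27 = 4·6 + 3
6 = 2·3 + 0
gcd(55107, 24564) = 3.
Express as a combination:
3 = 27 − 4·6
3 = −4·60 + 9·27
3 = 9·147 − 22·60
3 = −22·648 + 97·147
3 = 97·5979 − 895·648
3 = −895·24564 + 3677·5979
3 = 3677·55107 − 8249·24564
So 3 = (3677)·55107 + (-8249)·24564.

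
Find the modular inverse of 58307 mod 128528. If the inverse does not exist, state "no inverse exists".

Run Euclid on (128528, 58307):
128528 = 2*58307 + 11914
58307 = 4*11914 + 10651
11914 = 1*10651 + 1263
10651 = 8*1263 + 547
1263 = 2*547 + 169
547 = 3*169 + 40
169 = 4*40 + 9
40 = 4*9 + 4
9 = 2*4 + 1
4 = 4*1 + 0
gcd = 1, so the inverse exists. Back-substitute:
1 = 9 − 2·4
1 = −2·40 + 9·9
1 = 9·169 − 38·40
1 = −38·547 + 123·169
1 = 123·1263 − 284·547
1 = −284·10651 + 2395·1263
1 = 2395·11914 − 2679·10651
1 = −2679·58307 + 13111·11914
1 = 13111·128528 − 28901·58307
Hence 58307⁻¹ ≡ -28901 ≡ 99627 (mod 128528).

99627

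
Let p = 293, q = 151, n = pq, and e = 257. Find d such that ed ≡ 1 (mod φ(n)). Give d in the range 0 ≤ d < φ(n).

1193

φ(n) = (p−1)(q−1) = 292·150 = 43800.
Need d with 257·d ≡ 1 (mod 43800). Apply the extended Euclidean algorithm:
43800 = 170×257 + 110
257 = 2×110 + 37
110 = 2×37 + 36
37 = 1×36 + 1
36 = 36×1 + 0
Back-substitute:
1 = 37 − 36
1 = −110 + 3·37
1 = 3·257 − 7·110
1 = −7·43800 + 1193·257
So 257·1193 ≡ 1 (mod 43800), hence d = 1193.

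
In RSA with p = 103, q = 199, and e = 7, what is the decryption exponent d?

17311

φ(n) = (p−1)(q−1) = 102·198 = 20196.
Need d with 7·d ≡ 1 (mod 20196). Apply the extended Euclidean algorithm:
20196 = 2885·7 + 1
7 = 7·1 + 0
Back-substitute:
1 = 20196 − 2885·7
So 7·(-2885) ≡ 1 (mod 20196), hence d ≡ -2885 ≡ 17311 (mod 20196).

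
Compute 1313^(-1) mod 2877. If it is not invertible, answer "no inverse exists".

Run Euclid on (2877, 1313):
2877 = 2×1313 + 251
1313 = 5×251 + 58
251 = 4×58 + 19
58 = 3×19 + 1
19 = 19×1 + 0
The gcd is 1. Working backward:
1 = 58 − 3·19
1 = −3·251 + 13·58
1 = 13·1313 − 68·251
1 = −68·2877 + 149·1313
So 1313·149 ≡ 1 (mod 2877).

149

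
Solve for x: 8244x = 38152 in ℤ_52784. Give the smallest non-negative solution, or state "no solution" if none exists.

First find gcd(8244, 52784):
52784 = 6·8244 + 3320
8244 = 2·3320 + 1604
3320 = 2·1604 + 112
1604 = 14·112 + 36
112 = 3·36 + 4
36 = 9·4 + 0
gcd = 4 and 4 | 38152, so solutions exist. Divide through by 4: 2061x ≡ 9538 (mod 13196).
Now find 2061⁻¹ mod 13196:
13196 = 6*2061 + 830
2061 = 2*830 + 401
830 = 2*401 + 28
401 = 14*28 + 9
28 = 3*9 + 1
9 = 9*1 + 0
Back-substitute:
1 = 28 − 3·9
1 = −3·401 + 43·28
1 = 43·830 − 89·401
1 = −89·2061 + 221·830
1 = 221·13196 − 1415·2061
So 2061·(-1415) ≡ 1 (mod 13196), i.e. 2061⁻¹ ≡ 11781.
Then x ≡ 11781·9538 ≡ 3238 (mod 13196); the smallest non-negative solution is x = 3238.

3238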